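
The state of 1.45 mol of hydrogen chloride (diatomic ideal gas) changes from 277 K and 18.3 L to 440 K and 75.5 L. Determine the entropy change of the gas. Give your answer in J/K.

Entropy is a state function: ΔS = nC_V ln(T₂/T₁) + nR ln(V₂/V₁), with C_V = 5R/2 = 20.79 J mol⁻¹ K⁻¹ for a diatomic ideal gas.
ΔS = 1.45 × [20.79 × ln(440/277) + 8.314 × ln(75.5/18.3)] = 31 J/K.

ΔS = 31 J/K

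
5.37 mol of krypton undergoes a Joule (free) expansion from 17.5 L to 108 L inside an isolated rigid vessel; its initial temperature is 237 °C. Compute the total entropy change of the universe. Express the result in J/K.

For an ideal gas in free expansion Q = 0 and W = 0, so T is unchanged.
Entropy is a state function; using a reversible isothermal path, ΔS_gas = nR ln(V₂/V₁) = 5.37 × 8.314 × ln(108/17.5) = 81.3 J/K.
The insulated surroundings exchange no heat, so ΔS_surr = 0 and ΔS_universe = ΔS_gas.

ΔS_universe = 81.3 J/K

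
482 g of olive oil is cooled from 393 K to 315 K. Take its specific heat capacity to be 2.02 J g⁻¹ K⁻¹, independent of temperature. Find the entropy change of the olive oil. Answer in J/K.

ΔS = -215 J/K

ΔS = ∫dQ_rev/T = m c ln(T₂/T₁) = 482 × 2.02 × ln(315/393) = -215 J/K.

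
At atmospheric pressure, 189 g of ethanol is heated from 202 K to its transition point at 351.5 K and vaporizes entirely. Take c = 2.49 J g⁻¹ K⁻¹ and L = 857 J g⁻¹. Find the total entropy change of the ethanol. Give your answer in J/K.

ΔS = 721 J/K

Warming step: ΔS₁ = m c ln(T_tr/T_i) = 189 × 2.49 × ln(351.5/202) = 260.691 J/K.
Phase change: ΔS₂ = +mL/T_tr = 189 × 857 / 351.5 = 460.805 J/K.
ΔS_total = (260.691) + (460.805) = 721 J/K.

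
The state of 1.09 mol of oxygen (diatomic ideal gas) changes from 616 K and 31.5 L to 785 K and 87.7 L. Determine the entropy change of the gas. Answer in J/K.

Entropy is a state function: ΔS = nC_V ln(T₂/T₁) + nR ln(V₂/V₁), with C_V = 5R/2 = 20.79 J mol⁻¹ K⁻¹ for a diatomic ideal gas.
ΔS = 1.09 × [20.79 × ln(785/616) + 8.314 × ln(87.7/31.5)] = 14.8 J/K.

ΔS = 14.8 J/K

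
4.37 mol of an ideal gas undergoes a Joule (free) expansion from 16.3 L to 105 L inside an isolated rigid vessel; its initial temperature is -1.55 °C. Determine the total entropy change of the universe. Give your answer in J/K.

ΔS_universe = 67.7 J/K

For an ideal gas in free expansion Q = 0 and W = 0, so T is unchanged.
Entropy is a state function; using a reversible isothermal path, ΔS_gas = nR ln(V₂/V₁) = 4.37 × 8.314 × ln(105/16.3) = 67.7 J/K.
The insulated surroundings exchange no heat, so ΔS_surr = 0 and ΔS_universe = ΔS_gas.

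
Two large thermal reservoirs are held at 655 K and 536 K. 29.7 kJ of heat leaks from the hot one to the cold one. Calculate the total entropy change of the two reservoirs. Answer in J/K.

ΔS_total = 10.1 J/K

ΔS_hot = −Q/T_H = −29700/655 = -45.34 J/K and ΔS_cold = +Q/T_C = 29700/536 = 55.41 J/K.
ΔS_total = -45.34 + 55.41 = 10.1 J/K, positive as the second law requires.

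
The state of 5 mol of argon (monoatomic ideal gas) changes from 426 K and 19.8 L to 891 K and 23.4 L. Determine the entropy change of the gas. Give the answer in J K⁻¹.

Entropy is a state function: ΔS = nC_V ln(T₂/T₁) + nR ln(V₂/V₁), with C_V = 3R/2 = 12.47 J mol⁻¹ K⁻¹ for a monoatomic ideal gas.
ΔS = 5 × [12.47 × ln(891/426) + 8.314 × ln(23.4/19.8)] = 53 J/K.

ΔS = 53 J/K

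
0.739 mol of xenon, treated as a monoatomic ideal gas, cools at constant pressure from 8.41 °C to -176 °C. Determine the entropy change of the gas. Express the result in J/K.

ΔS = -16.3 J/K

In kelvin: T₁ = 281.56 K, T₂ = 97.15 K. At constant pressure, ΔS = nC_p ln(T₂/T₁) with C_p = 5R/2 = 20.79 J mol⁻¹ K⁻¹.
ΔS = 0.739 × 20.79 × ln(97.15/281.56) = -16.3 J/K.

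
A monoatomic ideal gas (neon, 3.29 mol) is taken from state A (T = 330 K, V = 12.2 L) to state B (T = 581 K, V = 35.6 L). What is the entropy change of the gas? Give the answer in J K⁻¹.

ΔS = 52.5 J/K

Entropy is a state function: ΔS = nC_V ln(T₂/T₁) + nR ln(V₂/V₁), with C_V = 3R/2 = 12.47 J mol⁻¹ K⁻¹ for a monoatomic ideal gas.
ΔS = 3.29 × [12.47 × ln(581/330) + 8.314 × ln(35.6/12.2)] = 52.5 J/K.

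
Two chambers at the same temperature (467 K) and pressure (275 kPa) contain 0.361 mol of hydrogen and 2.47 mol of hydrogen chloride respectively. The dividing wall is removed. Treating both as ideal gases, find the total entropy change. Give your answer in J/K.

Mole fractions: x_A = 0.361/2.83 = 0.128, x_B = 0.872.
ΔS_mix = −R(n_A ln x_A + n_B ln x_B) = −8.314 × (0.361 ln 0.128 + 2.47 ln 0.872) = 8.98 J/K.

ΔS_mix = 8.98 J/K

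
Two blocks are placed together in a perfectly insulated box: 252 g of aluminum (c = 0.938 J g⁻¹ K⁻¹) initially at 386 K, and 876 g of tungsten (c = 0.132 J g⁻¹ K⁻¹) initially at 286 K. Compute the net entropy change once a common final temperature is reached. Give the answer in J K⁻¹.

Energy balance: T_f = (m₁c₁T₁ + m₂c₂T₂)/(m₁c₁ + m₂c₂) = 353.15 K.
ΔS₁ = m₁c₁ ln(T_f/T₁) = 236.376 × ln(353.15/386) = -21.024 J/K.
ΔS₂ = m₂c₂ ln(T_f/T₂) = 115.632 × ln(353.15/286) = 24.387 J/K.
ΔS_total = -21.024 + 24.387 = 3.36 J/K.

ΔS_total = 3.36 J/K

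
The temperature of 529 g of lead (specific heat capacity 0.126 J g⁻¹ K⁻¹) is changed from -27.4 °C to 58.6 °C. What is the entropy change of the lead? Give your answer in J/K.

In kelvin: T₁ = 245.75 K, T₂ = 331.75 K. ΔS = ∫dQ_rev/T = m c ln(T₂/T₁) = 529 × 0.126 × ln(331.75/245.75) = 20 J/K.

ΔS = 20 J/K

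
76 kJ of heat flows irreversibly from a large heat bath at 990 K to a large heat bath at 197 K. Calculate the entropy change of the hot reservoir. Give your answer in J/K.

The hot reservoir loses heat Q, so ΔS_hot = −Q/T_H = −76000/990 = -76.8 J/K.

ΔS_hot = -76.8 J/K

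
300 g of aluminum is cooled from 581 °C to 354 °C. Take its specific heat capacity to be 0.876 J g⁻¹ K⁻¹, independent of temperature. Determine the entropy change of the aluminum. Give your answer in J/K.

In kelvin: T₁ = 854.15 K, T₂ = 627.15 K. ΔS = ∫dQ_rev/T = m c ln(T₂/T₁) = 300 × 0.876 × ln(627.15/854.15) = -81.2 J/K.

ΔS = -81.2 J/K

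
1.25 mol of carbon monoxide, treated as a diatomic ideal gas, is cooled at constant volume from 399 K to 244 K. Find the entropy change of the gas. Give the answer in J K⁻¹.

ΔS = -12.8 J/K

At constant volume, ΔS = nC_V ln(T₂/T₁) with C_V = 5R/2 = 20.79 J mol⁻¹ K⁻¹.
ΔS = 1.25 × 20.79 × ln(244/399) = -12.8 J/K.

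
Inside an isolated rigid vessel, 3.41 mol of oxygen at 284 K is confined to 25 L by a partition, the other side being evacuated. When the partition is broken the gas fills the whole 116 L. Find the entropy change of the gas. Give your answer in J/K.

No heat is exchanged and no work is done, so the ideal-gas temperature stays constant.
Entropy is a state function; using a reversible isothermal path, ΔS_gas = nR ln(V₂/V₁) = 3.41 × 8.314 × ln(116/25) = 43.5 J/K.

ΔS_gas = 43.5 J/K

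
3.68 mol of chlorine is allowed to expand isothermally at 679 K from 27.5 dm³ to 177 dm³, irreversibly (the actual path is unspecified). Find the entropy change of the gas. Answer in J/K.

Entropy is a state function, so ΔS_gas depends only on the end states.
For an isothermal ideal gas ΔS_gas = nR ln(V₂/V₁) = 3.68 × 8.314 × ln(177/27.5) = 57 J/K.

ΔS_gas = 57 J/K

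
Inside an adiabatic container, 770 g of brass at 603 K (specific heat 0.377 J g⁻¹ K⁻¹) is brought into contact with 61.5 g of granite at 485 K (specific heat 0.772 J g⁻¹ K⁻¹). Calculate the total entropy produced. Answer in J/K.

ΔS_total = 0.918 J/K

Energy balance: T_f = (m₁c₁T₁ + m₂c₂T₂)/(m₁c₁ + m₂c₂) = 586.41 K.
ΔS₁ = m₁c₁ ln(T_f/T₁) = 290.29 × ln(586.41/603) = -8.097 J/K.
ΔS₂ = m₂c₂ ln(T_f/T₂) = 47.478 × ln(586.41/485) = 9.015 J/K.
ΔS_total = -8.097 + 9.015 = 0.918 J/K.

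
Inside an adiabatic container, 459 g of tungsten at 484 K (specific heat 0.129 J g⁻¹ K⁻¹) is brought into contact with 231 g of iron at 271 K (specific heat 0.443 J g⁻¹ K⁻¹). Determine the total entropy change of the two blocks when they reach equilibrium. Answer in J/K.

Energy balance: T_f = (m₁c₁T₁ + m₂c₂T₂)/(m₁c₁ + m₂c₂) = 349.07 K.
ΔS₁ = m₁c₁ ln(T_f/T₁) = 59.211 × ln(349.07/484) = -19.35 J/K.
ΔS₂ = m₂c₂ ln(T_f/T₂) = 102.333 × ln(349.07/271) = 25.91 J/K.
ΔS_total = -19.35 + 25.91 = 6.56 J/K.

ΔS_total = 6.56 J/K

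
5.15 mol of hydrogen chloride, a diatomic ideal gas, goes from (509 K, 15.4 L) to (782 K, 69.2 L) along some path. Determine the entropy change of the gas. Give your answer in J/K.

Entropy is a state function: ΔS = nC_V ln(T₂/T₁) + nR ln(V₂/V₁), with C_V = 5R/2 = 20.79 J mol⁻¹ K⁻¹ for a diatomic ideal gas.
ΔS = 5.15 × [20.79 × ln(782/509) + 8.314 × ln(69.2/15.4)] = 110 J/K.

ΔS = 110 J/K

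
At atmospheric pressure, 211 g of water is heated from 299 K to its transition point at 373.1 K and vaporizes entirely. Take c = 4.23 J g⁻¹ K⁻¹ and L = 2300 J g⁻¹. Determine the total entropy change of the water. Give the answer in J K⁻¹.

ΔS = 1500 J/K

Warming step: ΔS₁ = m c ln(T_tr/T_i) = 211 × 4.23 × ln(373.1/299) = 197.6 J/K.
Phase change: ΔS₂ = +mL/T_tr = 211 × 2300 / 373.1 = 1301 J/K.
ΔS_total = (197.6) + (1301) = 1500 J/K.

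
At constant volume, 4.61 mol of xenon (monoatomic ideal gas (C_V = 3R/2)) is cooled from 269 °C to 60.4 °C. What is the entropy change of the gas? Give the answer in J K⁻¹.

In kelvin: T₁ = 542.15 K, T₂ = 333.55 K. At constant volume, ΔS = nC_V ln(T₂/T₁) with C_V = 3R/2 = 12.47 J mol⁻¹ K⁻¹.
ΔS = 4.61 × 12.47 × ln(333.55/542.15) = -27.9 J/K.

ΔS = -27.9 J/K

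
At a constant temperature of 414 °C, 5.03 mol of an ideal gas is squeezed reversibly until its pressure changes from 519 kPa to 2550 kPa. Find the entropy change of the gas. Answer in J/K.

For an isothermal ideal gas ΔS_gas = nR ln(P₁/P₂) = 5.03 × 8.314 × ln(519/2550) = -66.6 J/K.

ΔS_gas = -66.6 J/K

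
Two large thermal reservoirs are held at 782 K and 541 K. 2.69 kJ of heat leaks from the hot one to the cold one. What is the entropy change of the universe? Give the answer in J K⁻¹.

ΔS_total = 1.53 J/K

ΔS_hot = −Q/T_H = −2690/782 = -3.44 J/K and ΔS_cold = +Q/T_C = 2690/541 = 4.972 J/K.
ΔS_total = -3.44 + 4.972 = 1.53 J/K, positive as the second law requires.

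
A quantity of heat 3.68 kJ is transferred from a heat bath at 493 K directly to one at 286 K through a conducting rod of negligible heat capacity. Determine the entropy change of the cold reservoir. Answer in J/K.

The cold reservoir gains heat Q, so ΔS_cold = +Q/T_C = 3680/286 = 12.9 J/K.

ΔS_cold = 12.9 J/K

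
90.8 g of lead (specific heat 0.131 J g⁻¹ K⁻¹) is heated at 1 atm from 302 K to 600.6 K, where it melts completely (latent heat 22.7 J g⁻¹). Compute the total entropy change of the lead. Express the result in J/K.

ΔS = 11.6 J/K

Warming step: ΔS₁ = m c ln(T_tr/T_i) = 90.8 × 0.131 × ln(600.6/302) = 8.178 J/K.
Phase change: ΔS₂ = +mL/T_tr = 90.8 × 22.7 / 600.6 = 3.432 J/K.
ΔS_total = (8.178) + (3.432) = 11.6 J/K.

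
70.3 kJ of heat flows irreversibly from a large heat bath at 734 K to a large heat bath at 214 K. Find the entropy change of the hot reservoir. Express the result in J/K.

ΔS_hot = -95.8 J/K

The hot reservoir loses heat Q, so ΔS_hot = −Q/T_H = −70300/734 = -95.8 J/K.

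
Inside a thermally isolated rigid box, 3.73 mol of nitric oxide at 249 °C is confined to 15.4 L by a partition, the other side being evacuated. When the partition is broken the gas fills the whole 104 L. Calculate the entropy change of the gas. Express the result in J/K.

ΔS_gas = 59.2 J/K

For an ideal gas in free expansion Q = 0 and W = 0, so T is unchanged.
Entropy is a state function; using a reversible isothermal path, ΔS_gas = nR ln(V₂/V₁) = 3.73 × 8.314 × ln(104/15.4) = 59.2 J/K.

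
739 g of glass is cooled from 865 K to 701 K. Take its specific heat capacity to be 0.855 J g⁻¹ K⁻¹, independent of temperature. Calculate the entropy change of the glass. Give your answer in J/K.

ΔS = ∫dQ_rev/T = m c ln(T₂/T₁) = 739 × 0.855 × ln(701/865) = -133 J/K.

ΔS = -133 J/K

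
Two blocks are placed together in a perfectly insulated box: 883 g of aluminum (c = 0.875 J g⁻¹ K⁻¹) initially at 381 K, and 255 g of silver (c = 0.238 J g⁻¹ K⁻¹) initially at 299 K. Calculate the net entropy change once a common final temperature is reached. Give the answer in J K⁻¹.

Energy balance: T_f = (m₁c₁T₁ + m₂c₂T₂)/(m₁c₁ + m₂c₂) = 375.03 K.
ΔS₁ = m₁c₁ ln(T_f/T₁) = 772.625 × ln(375.03/381) = -12.21 J/K.
ΔS₂ = m₂c₂ ln(T_f/T₂) = 60.69 × ln(375.03/299) = 13.75 J/K.
ΔS_total = -12.21 + 13.75 = 1.54 J/K.

ΔS_total = 1.54 J/K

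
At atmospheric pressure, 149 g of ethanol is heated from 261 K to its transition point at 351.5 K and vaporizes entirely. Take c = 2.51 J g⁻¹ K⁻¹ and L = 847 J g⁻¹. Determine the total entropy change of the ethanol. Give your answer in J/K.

ΔS = 470 J/K

Warming step: ΔS₁ = m c ln(T_tr/T_i) = 149 × 2.51 × ln(351.5/261) = 111.3 J/K.
Phase change: ΔS₂ = +mL/T_tr = 149 × 847 / 351.5 = 359 J/K.
ΔS_total = (111.3) + (359) = 470 J/K.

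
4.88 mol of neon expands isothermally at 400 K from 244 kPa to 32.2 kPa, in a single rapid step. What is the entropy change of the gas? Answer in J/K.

ΔS_gas = 82.2 J/K

Entropy is a state function, so ΔS_gas depends only on the end states.
For an isothermal ideal gas ΔS_gas = nR ln(P₁/P₂) = 4.88 × 8.314 × ln(244/32.2) = 82.2 J/K.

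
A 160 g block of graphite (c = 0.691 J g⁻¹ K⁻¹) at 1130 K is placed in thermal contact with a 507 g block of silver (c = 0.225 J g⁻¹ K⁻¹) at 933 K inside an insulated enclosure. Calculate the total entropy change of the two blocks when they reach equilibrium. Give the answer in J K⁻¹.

Energy balance: T_f = (m₁c₁T₁ + m₂c₂T₂)/(m₁c₁ + m₂c₂) = 1030 K.
ΔS₁ = m₁c₁ ln(T_f/T₁) = 110.56 × ln(1030/1130) = -10.25 J/K.
ΔS₂ = m₂c₂ ln(T_f/T₂) = 114.075 × ln(1030/933) = 11.28 J/K.
ΔS_total = -10.25 + 11.28 = 1.03 J/K.

ΔS_total = 1.03 J/K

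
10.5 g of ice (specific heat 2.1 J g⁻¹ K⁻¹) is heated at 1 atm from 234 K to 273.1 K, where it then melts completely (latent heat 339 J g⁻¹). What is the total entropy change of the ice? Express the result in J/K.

ΔS = 16.4 J/K

Warming step: ΔS₁ = m c ln(T_tr/T_i) = 10.5 × 2.1 × ln(273.1/234) = 3.407 J/K.
Phase change: ΔS₂ = +mL/T_tr = 10.5 × 339 / 273.1 = 13.03 J/K.
ΔS_total = (3.407) + (13.03) = 16.4 J/K.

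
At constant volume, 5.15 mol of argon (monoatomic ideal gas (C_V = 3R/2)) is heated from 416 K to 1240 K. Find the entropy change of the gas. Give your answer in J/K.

ΔS = 70.1 J/K

At constant volume, ΔS = nC_V ln(T₂/T₁) with C_V = 3R/2 = 12.47 J mol⁻¹ K⁻¹.
ΔS = 5.15 × 12.47 × ln(1240/416) = 70.1 J/K.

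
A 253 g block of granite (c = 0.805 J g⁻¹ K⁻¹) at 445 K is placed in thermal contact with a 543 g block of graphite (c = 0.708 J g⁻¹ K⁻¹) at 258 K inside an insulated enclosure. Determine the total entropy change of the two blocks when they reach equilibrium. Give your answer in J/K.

Energy balance: T_f = (m₁c₁T₁ + m₂c₂T₂)/(m₁c₁ + m₂c₂) = 322.76 K.
ΔS₁ = m₁c₁ ln(T_f/T₁) = 203.665 × ln(322.76/445) = -65.41 J/K.
ΔS₂ = m₂c₂ ln(T_f/T₂) = 384.444 × ln(322.76/258) = 86.09 J/K.
ΔS_total = -65.41 + 86.09 = 20.7 J/K.

ΔS_total = 20.7 J/K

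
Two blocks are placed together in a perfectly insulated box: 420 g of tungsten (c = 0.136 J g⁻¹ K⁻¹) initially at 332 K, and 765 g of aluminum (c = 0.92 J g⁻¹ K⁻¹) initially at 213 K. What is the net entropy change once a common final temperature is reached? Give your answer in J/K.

Energy balance: T_f = (m₁c₁T₁ + m₂c₂T₂)/(m₁c₁ + m₂c₂) = 221.93 K.
ΔS₁ = m₁c₁ ln(T_f/T₁) = 57.12 × ln(221.93/332) = -23.006 J/K.
ΔS₂ = m₂c₂ ln(T_f/T₂) = 703.8 × ln(221.93/213) = 28.914 J/K.
ΔS_total = -23.006 + 28.914 = 5.91 J/K.

ΔS_total = 5.91 J/K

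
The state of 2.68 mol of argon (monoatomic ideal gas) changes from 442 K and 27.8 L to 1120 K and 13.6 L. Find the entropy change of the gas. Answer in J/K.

ΔS = 15.1 J/K

Entropy is a state function: ΔS = nC_V ln(T₂/T₁) + nR ln(V₂/V₁), with C_V = 3R/2 = 12.47 J mol⁻¹ K⁻¹ for a monoatomic ideal gas.
ΔS = 2.68 × [12.47 × ln(1120/442) + 8.314 × ln(13.6/27.8)] = 15.1 J/K.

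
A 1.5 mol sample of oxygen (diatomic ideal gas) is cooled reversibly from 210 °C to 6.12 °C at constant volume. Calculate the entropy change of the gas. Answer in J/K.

ΔS = -17.1 J/K

In kelvin: T₁ = 483.15 K, T₂ = 279.27 K. At constant volume, ΔS = nC_V ln(T₂/T₁) with C_V = 5R/2 = 20.79 J mol⁻¹ K⁻¹.
ΔS = 1.5 × 20.79 × ln(279.27/483.15) = -17.1 J/K.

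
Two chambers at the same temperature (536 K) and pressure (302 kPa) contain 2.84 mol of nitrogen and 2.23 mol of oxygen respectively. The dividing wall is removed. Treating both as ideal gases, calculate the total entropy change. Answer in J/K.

ΔS_mix = 28.9 J/K

Mole fractions: x_A = 2.84/5.07 = 0.56, x_B = 0.44.
ΔS_mix = −R(n_A ln x_A + n_B ln x_B) = −8.314 × (2.84 ln 0.56 + 2.23 ln 0.44) = 28.9 J/K.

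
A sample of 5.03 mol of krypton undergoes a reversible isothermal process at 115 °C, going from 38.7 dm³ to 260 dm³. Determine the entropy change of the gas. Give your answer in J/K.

For an isothermal ideal gas ΔS_gas = nR ln(V₂/V₁) = 5.03 × 8.314 × ln(260/38.7) = 79.7 J/K.

ΔS_gas = 79.7 J/K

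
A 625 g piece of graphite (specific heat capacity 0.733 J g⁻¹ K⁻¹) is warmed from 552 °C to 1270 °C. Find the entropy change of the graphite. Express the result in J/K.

ΔS = 287 J/K

In kelvin: T₁ = 825.15 K, T₂ = 1543.15 K. ΔS = ∫dQ_rev/T = m c ln(T₂/T₁) = 625 × 0.733 × ln(1543.15/825.15) = 287 J/K.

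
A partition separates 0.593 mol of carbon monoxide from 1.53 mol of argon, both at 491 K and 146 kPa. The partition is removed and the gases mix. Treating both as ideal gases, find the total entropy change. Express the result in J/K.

Mole fractions: x_A = 0.593/2.12 = 0.279, x_B = 0.721.
ΔS_mix = −R(n_A ln x_A + n_B ln x_B) = −8.314 × (0.593 ln 0.279 + 1.53 ln 0.721) = 10.5 J/K.

ΔS_mix = 10.5 J/K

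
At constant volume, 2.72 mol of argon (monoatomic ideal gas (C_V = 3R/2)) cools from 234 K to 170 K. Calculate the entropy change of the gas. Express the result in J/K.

ΔS = -10.8 J/K

At constant volume, ΔS = nC_V ln(T₂/T₁) with C_V = 3R/2 = 12.47 J mol⁻¹ K⁻¹.
ΔS = 2.72 × 12.47 × ln(170/234) = -10.8 J/K.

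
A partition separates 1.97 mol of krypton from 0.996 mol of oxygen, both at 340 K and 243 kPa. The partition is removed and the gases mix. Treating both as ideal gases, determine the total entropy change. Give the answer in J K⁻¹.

ΔS_mix = 15.7 J/K

Mole fractions: x_A = 1.97/2.97 = 0.664, x_B = 0.336.
ΔS_mix = −R(n_A ln x_A + n_B ln x_B) = −8.314 × (1.97 ln 0.664 + 0.996 ln 0.336) = 15.7 J/K.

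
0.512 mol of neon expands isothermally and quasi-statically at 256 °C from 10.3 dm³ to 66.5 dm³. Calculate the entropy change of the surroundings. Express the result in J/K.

For an isothermal ideal gas ΔS_gas = nR ln(V₂/V₁) = 0.512 × 8.314 × ln(66.5/10.3) = 7.94 J/K.
The process is reversible, so ΔS_surr = −ΔS_gas = -7.94 J/K and ΔS_universe = 0.

ΔS_surr = -7.94 J/K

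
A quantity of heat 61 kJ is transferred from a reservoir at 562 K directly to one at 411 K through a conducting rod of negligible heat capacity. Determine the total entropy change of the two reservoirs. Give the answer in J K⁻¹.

ΔS_hot = −Q/T_H = −61000/562 = -108.5 J/K and ΔS_cold = +Q/T_C = 61000/411 = 148.4 J/K.
ΔS_total = -108.5 + 148.4 = 39.9 J/K, positive as the second law requires.

ΔS_total = 39.9 J/K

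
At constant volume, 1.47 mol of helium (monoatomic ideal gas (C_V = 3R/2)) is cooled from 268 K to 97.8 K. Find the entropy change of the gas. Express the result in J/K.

At constant volume, ΔS = nC_V ln(T₂/T₁) with C_V = 3R/2 = 12.47 J mol⁻¹ K⁻¹.
ΔS = 1.47 × 12.47 × ln(97.8/268) = -18.5 J/K.

ΔS = -18.5 J/K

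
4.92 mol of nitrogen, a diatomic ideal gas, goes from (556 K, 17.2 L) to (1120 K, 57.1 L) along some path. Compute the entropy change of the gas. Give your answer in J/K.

ΔS = 121 J/K

Entropy is a state function: ΔS = nC_V ln(T₂/T₁) + nR ln(V₂/V₁), with C_V = 5R/2 = 20.79 J mol⁻¹ K⁻¹ for a diatomic ideal gas.
ΔS = 4.92 × [20.79 × ln(1120/556) + 8.314 × ln(57.1/17.2)] = 121 J/K.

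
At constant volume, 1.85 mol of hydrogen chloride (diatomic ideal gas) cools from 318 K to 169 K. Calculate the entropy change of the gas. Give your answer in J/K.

ΔS = -24.3 J/K

At constant volume, ΔS = nC_V ln(T₂/T₁) with C_V = 5R/2 = 20.79 J mol⁻¹ K⁻¹.
ΔS = 1.85 × 20.79 × ln(169/318) = -24.3 J/K.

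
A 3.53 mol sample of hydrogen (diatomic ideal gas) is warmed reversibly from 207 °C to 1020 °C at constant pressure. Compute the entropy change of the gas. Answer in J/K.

In kelvin: T₁ = 480.15 K, T₂ = 1293.15 K. At constant pressure, ΔS = nC_p ln(T₂/T₁) with C_p = 7R/2 = 29.1 J mol⁻¹ K⁻¹.
ΔS = 3.53 × 29.1 × ln(1293.15/480.15) = 102 J/K.

ΔS = 102 J/K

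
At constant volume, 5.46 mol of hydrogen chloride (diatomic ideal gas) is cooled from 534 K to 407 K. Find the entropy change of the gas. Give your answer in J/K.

ΔS = -30.8 J/K

At constant volume, ΔS = nC_V ln(T₂/T₁) with C_V = 5R/2 = 20.79 J mol⁻¹ K⁻¹.
ΔS = 5.46 × 20.79 × ln(407/534) = -30.8 J/K.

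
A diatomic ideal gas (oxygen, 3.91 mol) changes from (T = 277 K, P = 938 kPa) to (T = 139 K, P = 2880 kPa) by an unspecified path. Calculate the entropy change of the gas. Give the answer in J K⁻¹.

ΔS = nC_p ln(T₂/T₁) − nR ln(P₂/P₁), with C_p = 7R/2 = 29.1 J mol⁻¹ K⁻¹ for a diatomic ideal gas.
ΔS = 3.91 × [29.1 × ln(139/277) − 8.314 × ln(2880/938)] = -115 J/K.

ΔS = -115 J/K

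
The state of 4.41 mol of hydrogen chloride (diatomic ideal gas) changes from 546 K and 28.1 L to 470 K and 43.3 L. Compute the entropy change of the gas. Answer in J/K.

ΔS = 2.11 J/K

Entropy is a state function: ΔS = nC_V ln(T₂/T₁) + nR ln(V₂/V₁), with C_V = 5R/2 = 20.79 J mol⁻¹ K⁻¹ for a diatomic ideal gas.
ΔS = 4.41 × [20.79 × ln(470/546) + 8.314 × ln(43.3/28.1)] = 2.11 J/K.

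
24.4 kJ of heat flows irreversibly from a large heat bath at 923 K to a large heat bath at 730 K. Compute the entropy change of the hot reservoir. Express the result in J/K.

ΔS_hot = -26.4 J/K

The hot reservoir loses heat Q, so ΔS_hot = −Q/T_H = −24400/923 = -26.4 J/K.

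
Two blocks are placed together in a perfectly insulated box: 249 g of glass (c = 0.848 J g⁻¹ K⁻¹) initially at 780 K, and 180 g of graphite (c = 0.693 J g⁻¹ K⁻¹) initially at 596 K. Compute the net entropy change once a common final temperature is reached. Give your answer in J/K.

ΔS_total = 2.77 J/K

Energy balance: T_f = (m₁c₁T₁ + m₂c₂T₂)/(m₁c₁ + m₂c₂) = 711.67 K.
ΔS₁ = m₁c₁ ln(T_f/T₁) = 211.152 × ln(711.67/780) = -19.36 J/K.
ΔS₂ = m₂c₂ ln(T_f/T₂) = 124.74 × ln(711.67/596) = 22.13 J/K.
ΔS_total = -19.36 + 22.13 = 2.77 J/K.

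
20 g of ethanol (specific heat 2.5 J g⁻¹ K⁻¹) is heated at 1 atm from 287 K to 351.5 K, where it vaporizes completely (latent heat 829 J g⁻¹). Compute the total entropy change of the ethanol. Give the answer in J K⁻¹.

Warming step: ΔS₁ = m c ln(T_tr/T_i) = 20 × 2.5 × ln(351.5/287) = 10.14 J/K.
Phase change: ΔS₂ = +mL/T_tr = 20 × 829 / 351.5 = 47.17 J/K.
ΔS_total = (10.14) + (47.17) = 57.3 J/K.

ΔS = 57.3 J/K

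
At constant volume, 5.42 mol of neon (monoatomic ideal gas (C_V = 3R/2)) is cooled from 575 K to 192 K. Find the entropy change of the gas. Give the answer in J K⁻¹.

At constant volume, ΔS = nC_V ln(T₂/T₁) with C_V = 3R/2 = 12.47 J mol⁻¹ K⁻¹.
ΔS = 5.42 × 12.47 × ln(192/575) = -74.1 J/K.

ΔS = -74.1 J/K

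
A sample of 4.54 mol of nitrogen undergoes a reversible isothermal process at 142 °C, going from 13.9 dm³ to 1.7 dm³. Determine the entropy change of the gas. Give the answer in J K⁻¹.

ΔS_gas = -79.3 J/K

For an isothermal ideal gas ΔS_gas = nR ln(V₂/V₁) = 4.54 × 8.314 × ln(1.7/13.9) = -79.3 J/K.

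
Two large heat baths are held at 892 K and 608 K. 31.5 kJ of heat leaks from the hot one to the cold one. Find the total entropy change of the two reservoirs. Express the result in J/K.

ΔS_hot = −Q/T_H = −31500/892 = -35.31 J/K and ΔS_cold = +Q/T_C = 31500/608 = 51.81 J/K.
ΔS_total = -35.31 + 51.81 = 16.5 J/K, positive as the second law requires.

ΔS_total = 16.5 J/K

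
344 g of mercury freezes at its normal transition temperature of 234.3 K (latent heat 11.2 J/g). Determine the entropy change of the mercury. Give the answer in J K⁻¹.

ΔS = -16.4 J/K

Heat released by the substance: Q = −mL = −344 × 11.2 = −3852.8 J.
At constant T, ΔS = Q_rev/T = −3852.8 / 234.3 = -16.4 J/K.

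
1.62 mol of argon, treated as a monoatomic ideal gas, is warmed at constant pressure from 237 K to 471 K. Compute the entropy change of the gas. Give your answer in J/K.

At constant pressure, ΔS = nC_p ln(T₂/T₁) with C_p = 5R/2 = 20.79 J mol⁻¹ K⁻¹.
ΔS = 1.62 × 20.79 × ln(471/237) = 23.1 J/K.

ΔS = 23.1 J/K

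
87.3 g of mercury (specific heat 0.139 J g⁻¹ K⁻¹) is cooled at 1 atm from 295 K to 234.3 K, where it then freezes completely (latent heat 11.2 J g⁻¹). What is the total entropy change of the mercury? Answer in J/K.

Cooling step: ΔS₁ = m c ln(T_tr/T_i) = 87.3 × 0.139 × ln(234.3/295) = -2.796 J/K.
Phase change: ΔS₂ = −mL/T_tr = −87.3 × 11.2 / 234.3 = -4.173 J/K.
ΔS_total = (-2.796) + (-4.173) = -6.97 J/K.

ΔS = -6.97 J/K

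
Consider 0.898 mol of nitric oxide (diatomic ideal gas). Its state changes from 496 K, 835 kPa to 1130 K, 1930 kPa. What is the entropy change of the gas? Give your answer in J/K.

ΔS = 15.3 J/K

ΔS = nC_p ln(T₂/T₁) − nR ln(P₂/P₁), with C_p = 7R/2 = 29.1 J mol⁻¹ K⁻¹ for a diatomic ideal gas.
ΔS = 0.898 × [29.1 × ln(1130/496) − 8.314 × ln(1930/835)] = 15.3 J/K.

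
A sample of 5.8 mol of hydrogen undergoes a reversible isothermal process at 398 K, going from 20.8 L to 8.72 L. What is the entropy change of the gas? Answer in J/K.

For an isothermal ideal gas ΔS_gas = nR ln(V₂/V₁) = 5.8 × 8.314 × ln(8.72/20.8) = -41.9 J/K.

ΔS_gas = -41.9 J/K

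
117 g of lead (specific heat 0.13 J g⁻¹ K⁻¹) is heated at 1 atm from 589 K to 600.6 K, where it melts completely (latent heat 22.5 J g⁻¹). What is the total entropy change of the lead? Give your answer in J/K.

Warming step: ΔS₁ = m c ln(T_tr/T_i) = 117 × 0.13 × ln(600.6/589) = 0.2966 J/K.
Phase change: ΔS₂ = +mL/T_tr = 117 × 22.5 / 600.6 = 4.383 J/K.
ΔS_total = (0.2966) + (4.383) = 4.68 J/K.

ΔS = 4.68 J/K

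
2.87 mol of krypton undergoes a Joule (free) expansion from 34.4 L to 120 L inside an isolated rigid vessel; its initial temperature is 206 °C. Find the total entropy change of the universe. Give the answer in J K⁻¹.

No heat is exchanged and no work is done, so the ideal-gas temperature stays constant.
Entropy is a state function; using a reversible isothermal path, ΔS_gas = nR ln(V₂/V₁) = 2.87 × 8.314 × ln(120/34.4) = 29.8 J/K.
The insulated surroundings exchange no heat, so ΔS_surr = 0 and ΔS_universe = ΔS_gas.

ΔS_universe = 29.8 J/K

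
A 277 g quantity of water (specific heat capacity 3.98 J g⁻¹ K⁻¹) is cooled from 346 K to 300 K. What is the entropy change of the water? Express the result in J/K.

ΔS = -157 J/K

ΔS = ∫dQ_rev/T = m c ln(T₂/T₁) = 277 × 3.98 × ln(300/346) = -157 J/K.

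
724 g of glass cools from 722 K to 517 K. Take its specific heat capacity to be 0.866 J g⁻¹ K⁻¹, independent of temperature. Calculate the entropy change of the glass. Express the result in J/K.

ΔS = -209 J/K

ΔS = ∫dQ_rev/T = m c ln(T₂/T₁) = 724 × 0.866 × ln(517/722) = -209 J/K.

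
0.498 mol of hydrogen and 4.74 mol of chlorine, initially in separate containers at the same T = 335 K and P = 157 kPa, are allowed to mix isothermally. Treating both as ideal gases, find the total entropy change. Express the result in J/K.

Mole fractions: x_A = 0.498/5.24 = 0.0951, x_B = 0.905.
ΔS_mix = −R(n_A ln x_A + n_B ln x_B) = −8.314 × (0.498 ln 0.0951 + 4.74 ln 0.905) = 13.7 J/K.

ΔS_mix = 13.7 J/K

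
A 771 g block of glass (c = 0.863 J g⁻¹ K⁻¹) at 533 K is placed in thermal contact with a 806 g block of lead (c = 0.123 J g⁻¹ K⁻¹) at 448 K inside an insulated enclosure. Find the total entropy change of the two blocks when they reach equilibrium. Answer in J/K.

Energy balance: T_f = (m₁c₁T₁ + m₂c₂T₂)/(m₁c₁ + m₂c₂) = 521.98 K.
ΔS₁ = m₁c₁ ln(T_f/T₁) = 665.373 × ln(521.98/533) = -13.9 J/K.
ΔS₂ = m₂c₂ ln(T_f/T₂) = 99.138 × ln(521.98/448) = 15.15 J/K.
ΔS_total = -13.9 + 15.15 = 1.25 J/K.

ΔS_total = 1.25 J/K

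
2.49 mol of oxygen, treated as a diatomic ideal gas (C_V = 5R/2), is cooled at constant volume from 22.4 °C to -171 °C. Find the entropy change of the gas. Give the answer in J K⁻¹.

ΔS = -55 J/K

In kelvin: T₁ = 295.55 K, T₂ = 102.15 K. At constant volume, ΔS = nC_V ln(T₂/T₁) with C_V = 5R/2 = 20.79 J mol⁻¹ K⁻¹.
ΔS = 2.49 × 20.79 × ln(102.15/295.55) = -55 J/K.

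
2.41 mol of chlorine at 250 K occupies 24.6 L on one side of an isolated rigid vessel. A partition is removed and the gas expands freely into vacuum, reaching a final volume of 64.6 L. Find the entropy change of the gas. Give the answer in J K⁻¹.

For an ideal gas in free expansion Q = 0 and W = 0, so T is unchanged.
Entropy is a state function; using a reversible isothermal path, ΔS_gas = nR ln(V₂/V₁) = 2.41 × 8.314 × ln(64.6/24.6) = 19.3 J/K.

ΔS_gas = 19.3 J/K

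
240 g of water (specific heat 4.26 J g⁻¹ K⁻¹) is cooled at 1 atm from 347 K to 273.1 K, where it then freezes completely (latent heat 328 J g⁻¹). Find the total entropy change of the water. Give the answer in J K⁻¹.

Cooling step: ΔS₁ = m c ln(T_tr/T_i) = 240 × 4.26 × ln(273.1/347) = -244.9 J/K.
Phase change: ΔS₂ = −mL/T_tr = −240 × 328 / 273.1 = -288.2 J/K.
ΔS_total = (-244.9) + (-288.2) = -533 J/K.

ΔS = -533 J/K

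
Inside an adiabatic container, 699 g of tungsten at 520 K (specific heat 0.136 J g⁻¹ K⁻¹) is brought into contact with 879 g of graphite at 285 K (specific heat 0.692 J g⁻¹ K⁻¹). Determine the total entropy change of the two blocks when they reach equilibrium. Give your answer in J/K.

ΔS_total = 17.2 J/K

Energy balance: T_f = (m₁c₁T₁ + m₂c₂T₂)/(m₁c₁ + m₂c₂) = 316.76 K.
ΔS₁ = m₁c₁ ln(T_f/T₁) = 95.064 × ln(316.76/520) = -47.121 J/K.
ΔS₂ = m₂c₂ ln(T_f/T₂) = 608.268 × ln(316.76/285) = 64.273 J/K.
ΔS_total = -47.121 + 64.273 = 17.2 J/K.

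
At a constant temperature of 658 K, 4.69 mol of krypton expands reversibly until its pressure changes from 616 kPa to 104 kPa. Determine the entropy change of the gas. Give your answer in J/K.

For an isothermal ideal gas ΔS_gas = nR ln(P₁/P₂) = 4.69 × 8.314 × ln(616/104) = 69.4 J/K.

ΔS_gas = 69.4 J/K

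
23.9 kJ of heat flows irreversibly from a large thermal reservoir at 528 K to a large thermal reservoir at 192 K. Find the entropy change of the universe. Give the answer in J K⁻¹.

ΔS_total = 79.2 J/K

ΔS_hot = −Q/T_H = −23900/528 = -45.27 J/K and ΔS_cold = +Q/T_C = 23900/192 = 124.5 J/K.
ΔS_total = -45.27 + 124.5 = 79.2 J/K, positive as the second law requires.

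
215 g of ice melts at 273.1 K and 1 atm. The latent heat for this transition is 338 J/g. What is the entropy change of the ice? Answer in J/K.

ΔS = 266 J/K

Heat absorbed by the substance: Q = mL = 215 × 338 = 72670 J.
At constant T, ΔS = Q_rev/T = 72670 / 273.1 = 266 J/K.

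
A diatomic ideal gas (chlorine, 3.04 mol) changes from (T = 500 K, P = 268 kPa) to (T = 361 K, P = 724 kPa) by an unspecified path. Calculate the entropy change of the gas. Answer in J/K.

ΔS = -53.9 J/K

ΔS = nC_p ln(T₂/T₁) − nR ln(P₂/P₁), with C_p = 7R/2 = 29.1 J mol⁻¹ K⁻¹ for a diatomic ideal gas.
ΔS = 3.04 × [29.1 × ln(361/500) − 8.314 × ln(724/268)] = -53.9 J/K.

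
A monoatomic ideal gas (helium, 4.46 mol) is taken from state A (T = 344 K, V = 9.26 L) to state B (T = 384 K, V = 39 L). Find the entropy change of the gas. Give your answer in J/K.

ΔS = 59.4 J/K

Entropy is a state function: ΔS = nC_V ln(T₂/T₁) + nR ln(V₂/V₁), with C_V = 3R/2 = 12.47 J mol⁻¹ K⁻¹ for a monoatomic ideal gas.
ΔS = 4.46 × [12.47 × ln(384/344) + 8.314 × ln(39/9.26)] = 59.4 J/K.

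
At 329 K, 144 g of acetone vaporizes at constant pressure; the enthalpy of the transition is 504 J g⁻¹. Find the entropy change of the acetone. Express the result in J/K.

ΔS = 221 J/K

Heat absorbed by the substance: Q = mL = 144 × 504 = 72576 J.
At constant T, ΔS = Q_rev/T = 72576 / 329 = 221 J/K.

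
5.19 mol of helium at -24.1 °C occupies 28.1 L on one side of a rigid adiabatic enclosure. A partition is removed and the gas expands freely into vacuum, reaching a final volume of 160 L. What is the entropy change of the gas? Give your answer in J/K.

ΔS_gas = 75.1 J/K

For an ideal gas in free expansion Q = 0 and W = 0, so T is unchanged.
Entropy is a state function; using a reversible isothermal path, ΔS_gas = nR ln(V₂/V₁) = 5.19 × 8.314 × ln(160/28.1) = 75.1 J/K.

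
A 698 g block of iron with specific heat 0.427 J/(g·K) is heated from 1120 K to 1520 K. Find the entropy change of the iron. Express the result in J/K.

ΔS = 91 J/K

ΔS = ∫dQ_rev/T = m c ln(T₂/T₁) = 698 × 0.427 × ln(1520/1120) = 91 J/K.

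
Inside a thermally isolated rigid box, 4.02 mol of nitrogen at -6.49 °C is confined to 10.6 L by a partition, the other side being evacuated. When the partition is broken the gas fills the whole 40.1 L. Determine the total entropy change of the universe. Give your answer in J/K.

No heat is exchanged and no work is done, so the ideal-gas temperature stays constant.
Entropy is a state function; using a reversible isothermal path, ΔS_gas = nR ln(V₂/V₁) = 4.02 × 8.314 × ln(40.1/10.6) = 44.5 J/K.
The insulated surroundings exchange no heat, so ΔS_surr = 0 and ΔS_universe = ΔS_gas.

ΔS_universe = 44.5 J/K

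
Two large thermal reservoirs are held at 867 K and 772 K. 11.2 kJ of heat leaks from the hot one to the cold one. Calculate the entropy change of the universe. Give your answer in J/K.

ΔS_hot = −Q/T_H = −11200/867 = -12.92 J/K and ΔS_cold = +Q/T_C = 11200/772 = 14.51 J/K.
ΔS_total = -12.92 + 14.51 = 1.59 J/K, positive as the second law requires.

ΔS_total = 1.59 J/K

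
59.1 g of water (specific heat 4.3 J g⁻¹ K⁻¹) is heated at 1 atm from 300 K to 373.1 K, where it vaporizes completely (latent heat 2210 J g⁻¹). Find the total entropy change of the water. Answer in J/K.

ΔS = 405 J/K

Warming step: ΔS₁ = m c ln(T_tr/T_i) = 59.1 × 4.3 × ln(373.1/300) = 55.417 J/K.
Phase change: ΔS₂ = +mL/T_tr = 59.1 × 2210 / 373.1 = 350.07 J/K.
ΔS_total = (55.417) + (350.07) = 405 J/K.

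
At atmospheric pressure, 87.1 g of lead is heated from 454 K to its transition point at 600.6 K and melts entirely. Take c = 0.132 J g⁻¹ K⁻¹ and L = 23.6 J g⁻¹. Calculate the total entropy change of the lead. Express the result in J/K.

Warming step: ΔS₁ = m c ln(T_tr/T_i) = 87.1 × 0.132 × ln(600.6/454) = 3.217 J/K.
Phase change: ΔS₂ = +mL/T_tr = 87.1 × 23.6 / 600.6 = 3.423 J/K.
ΔS_total = (3.217) + (3.423) = 6.64 J/K.

ΔS = 6.64 J/K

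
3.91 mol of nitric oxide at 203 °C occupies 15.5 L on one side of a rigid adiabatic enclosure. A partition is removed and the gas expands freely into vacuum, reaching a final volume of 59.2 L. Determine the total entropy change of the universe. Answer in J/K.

No heat is exchanged and no work is done, so the ideal-gas temperature stays constant.
Entropy is a state function; using a reversible isothermal path, ΔS_gas = nR ln(V₂/V₁) = 3.91 × 8.314 × ln(59.2/15.5) = 43.6 J/K.
The insulated surroundings exchange no heat, so ΔS_surr = 0 and ΔS_universe = ΔS_gas.

ΔS_universe = 43.6 J/K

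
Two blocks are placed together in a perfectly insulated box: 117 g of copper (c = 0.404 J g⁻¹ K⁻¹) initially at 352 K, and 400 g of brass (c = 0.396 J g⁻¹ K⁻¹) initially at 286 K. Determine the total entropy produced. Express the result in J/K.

ΔS_total = 0.814 J/K

Energy balance: T_f = (m₁c₁T₁ + m₂c₂T₂)/(m₁c₁ + m₂c₂) = 301.17 K.
ΔS₁ = m₁c₁ ln(T_f/T₁) = 47.268 × ln(301.17/352) = -7.372 J/K.
ΔS₂ = m₂c₂ ln(T_f/T₂) = 158.4 × ln(301.17/286) = 8.186 J/K.
ΔS_total = -7.372 + 8.186 = 0.814 J/K.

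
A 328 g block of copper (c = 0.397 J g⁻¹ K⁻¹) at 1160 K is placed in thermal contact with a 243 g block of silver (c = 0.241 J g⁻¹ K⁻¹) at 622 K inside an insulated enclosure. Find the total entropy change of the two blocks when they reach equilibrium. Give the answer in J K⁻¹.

Energy balance: T_f = (m₁c₁T₁ + m₂c₂T₂)/(m₁c₁ + m₂c₂) = 993.1 K.
ΔS₁ = m₁c₁ ln(T_f/T₁) = 130.216 × ln(993.1/1160) = -20.23 J/K.
ΔS₂ = m₂c₂ ln(T_f/T₂) = 58.563 × ln(993.1/622) = 27.4 J/K.
ΔS_total = -20.23 + 27.4 = 7.17 J/K.

ΔS_total = 7.17 J/K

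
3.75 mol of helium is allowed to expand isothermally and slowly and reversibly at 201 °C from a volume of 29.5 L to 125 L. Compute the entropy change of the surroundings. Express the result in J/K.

For an isothermal ideal gas ΔS_gas = nR ln(V₂/V₁) = 3.75 × 8.314 × ln(125/29.5) = 45 J/K.
The process is reversible, so ΔS_surr = −ΔS_gas = -45 J/K and ΔS_universe = 0.

ΔS_surr = -45 J/K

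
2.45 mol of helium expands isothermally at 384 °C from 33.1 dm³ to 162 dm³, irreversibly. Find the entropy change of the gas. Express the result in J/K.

ΔS_gas = 32.3 J/K

Entropy is a state function, so ΔS_gas depends only on the end states.
For an isothermal ideal gas ΔS_gas = nR ln(V₂/V₁) = 2.45 × 8.314 × ln(162/33.1) = 32.3 J/K.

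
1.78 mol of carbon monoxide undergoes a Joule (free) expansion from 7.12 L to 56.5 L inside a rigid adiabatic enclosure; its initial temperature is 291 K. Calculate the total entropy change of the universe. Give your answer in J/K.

No heat is exchanged and no work is done, so the ideal-gas temperature stays constant.
Entropy is a state function; using a reversible isothermal path, ΔS_gas = nR ln(V₂/V₁) = 1.78 × 8.314 × ln(56.5/7.12) = 30.7 J/K.
The insulated surroundings exchange no heat, so ΔS_surr = 0 and ΔS_universe = ΔS_gas.

ΔS_universe = 30.7 J/K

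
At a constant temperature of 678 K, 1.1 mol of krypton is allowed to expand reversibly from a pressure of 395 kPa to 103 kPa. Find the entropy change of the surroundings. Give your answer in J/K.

For an isothermal ideal gas ΔS_gas = nR ln(P₁/P₂) = 1.1 × 8.314 × ln(395/103) = 12.3 J/K.
The process is reversible, so ΔS_surr = −ΔS_gas = -12.3 J/K and ΔS_universe = 0.

ΔS_surr = -12.3 J/K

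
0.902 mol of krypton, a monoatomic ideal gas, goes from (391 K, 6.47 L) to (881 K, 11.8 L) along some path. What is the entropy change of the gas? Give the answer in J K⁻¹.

Entropy is a state function: ΔS = nC_V ln(T₂/T₁) + nR ln(V₂/V₁), with C_V = 3R/2 = 12.47 J mol⁻¹ K⁻¹ for a monoatomic ideal gas.
ΔS = 0.902 × [12.47 × ln(881/391) + 8.314 × ln(11.8/6.47)] = 13.6 J/K.

ΔS = 13.6 J/K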